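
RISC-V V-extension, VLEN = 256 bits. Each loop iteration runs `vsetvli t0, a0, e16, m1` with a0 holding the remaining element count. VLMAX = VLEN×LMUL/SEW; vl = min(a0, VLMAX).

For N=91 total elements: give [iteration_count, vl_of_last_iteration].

[iterations, last_vl] = [6, 11]

VLMAX = (256 × 1) / 16 = 16 lanes
N=91: ⌈91/16⌉ = 6 iters; last vl = 91 − 5×16 = 11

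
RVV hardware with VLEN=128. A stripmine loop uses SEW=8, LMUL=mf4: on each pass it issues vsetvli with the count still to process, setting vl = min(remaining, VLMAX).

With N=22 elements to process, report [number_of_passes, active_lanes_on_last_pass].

[iterations, last_vl] = [6, 2]

VLMAX = VLEN×LMUL/SEW = 128×1/4/8 = 4
iterations = ceil(22/4) = 6; final-pass vl = 2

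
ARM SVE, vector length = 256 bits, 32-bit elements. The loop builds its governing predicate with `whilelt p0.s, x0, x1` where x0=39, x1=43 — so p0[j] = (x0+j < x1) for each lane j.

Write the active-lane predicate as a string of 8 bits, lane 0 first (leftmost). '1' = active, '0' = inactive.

predicate = 11110000

lane count: 256 div 32 = 8
active while 39+j < 43, i.e. j ∈ [0,4) capped at 8 ⇒ 4
bits (lane 0 leftmost): 11110000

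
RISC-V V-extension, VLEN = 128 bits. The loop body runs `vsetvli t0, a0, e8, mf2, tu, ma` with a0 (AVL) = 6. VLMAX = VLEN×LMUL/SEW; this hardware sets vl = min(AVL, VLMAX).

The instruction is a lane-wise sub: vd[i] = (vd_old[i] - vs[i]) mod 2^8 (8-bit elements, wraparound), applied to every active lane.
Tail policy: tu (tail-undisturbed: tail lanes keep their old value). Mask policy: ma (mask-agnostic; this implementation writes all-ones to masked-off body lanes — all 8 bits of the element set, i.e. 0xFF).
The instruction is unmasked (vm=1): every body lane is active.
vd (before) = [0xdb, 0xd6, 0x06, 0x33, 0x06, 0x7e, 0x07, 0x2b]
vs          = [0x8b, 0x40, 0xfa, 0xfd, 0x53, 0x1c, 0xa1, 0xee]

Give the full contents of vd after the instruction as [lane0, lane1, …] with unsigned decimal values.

vd = [80, 150, 12, 54, 179, 98, 7, 43]

lanes per group: 128·1/2/8 = 8
AVL=6 ≤ VLMAX=8, so vl = 6
lane  0: sub(0xdb,0x8b) ⇒ 0x50
lane  1: sub(0xd6,0x40) ⇒ 0x96
lane  2: sub(0x06,0xfa) ⇒ 0x0c
lane  3: sub(0x33,0xfd) ⇒ 0x36
lane  4: sub(0x06,0x53) ⇒ 0xb3
lane  5: sub(0x7e,0x1c) ⇒ 0x62
lane  6: tail/keep ⇒ 0x07
lane  7: tail/keep ⇒ 0x2b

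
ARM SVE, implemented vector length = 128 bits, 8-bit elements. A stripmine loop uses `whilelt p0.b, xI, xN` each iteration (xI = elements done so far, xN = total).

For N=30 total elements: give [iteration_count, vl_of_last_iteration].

[iterations, last_vl] = [2, 14]

lane count: 128 div 8 = 16
N=30: ⌈30/16⌉ = 2 iters; last vl = 30 − 1×16 = 14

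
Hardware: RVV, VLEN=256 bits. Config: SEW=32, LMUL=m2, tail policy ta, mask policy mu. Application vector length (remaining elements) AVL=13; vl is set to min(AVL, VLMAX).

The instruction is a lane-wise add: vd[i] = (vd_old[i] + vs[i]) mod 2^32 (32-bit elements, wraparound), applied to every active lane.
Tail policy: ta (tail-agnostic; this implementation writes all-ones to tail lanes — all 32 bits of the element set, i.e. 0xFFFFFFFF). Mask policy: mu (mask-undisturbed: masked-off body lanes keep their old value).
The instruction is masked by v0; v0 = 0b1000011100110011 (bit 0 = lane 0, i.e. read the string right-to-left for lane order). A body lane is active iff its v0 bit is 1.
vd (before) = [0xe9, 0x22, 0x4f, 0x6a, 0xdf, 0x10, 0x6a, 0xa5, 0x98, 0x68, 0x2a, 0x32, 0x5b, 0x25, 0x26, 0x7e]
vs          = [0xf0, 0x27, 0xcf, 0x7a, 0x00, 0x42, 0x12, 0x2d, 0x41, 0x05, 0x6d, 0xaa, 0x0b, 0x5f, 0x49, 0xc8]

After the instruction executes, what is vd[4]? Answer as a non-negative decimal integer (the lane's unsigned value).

vd[4] = 223

VLMAX = VLEN×LMUL/SEW = 256×2/32 = 16
AVL=13 ≤ VLMAX=16, so vl = 13
[0] add(0xe9,0xf0) = 0x1d9
[1] add(0x22,0x27) = 0x49
[2] mask-off/keep = 0x4f
[3] mask-off/keep = 0x6a
[4] add(0xdf,0x00) = 0xdf
[5] add(0x10,0x42) = 0x52
[6] mask-off/keep = 0x6a
[7] mask-off/keep = 0xa5
[8] add(0x98,0x41) = 0xd9
[9] add(0x68,0x05) = 0x6d
[10] add(0x2a,0x6d) = 0x97
[11] mask-off/keep = 0x32
[12] mask-off/keep = 0x5b
[13] tail/ones = 0xffffffff
[14] tail/ones = 0xffffffff
[15] tail/ones = 0xffffffff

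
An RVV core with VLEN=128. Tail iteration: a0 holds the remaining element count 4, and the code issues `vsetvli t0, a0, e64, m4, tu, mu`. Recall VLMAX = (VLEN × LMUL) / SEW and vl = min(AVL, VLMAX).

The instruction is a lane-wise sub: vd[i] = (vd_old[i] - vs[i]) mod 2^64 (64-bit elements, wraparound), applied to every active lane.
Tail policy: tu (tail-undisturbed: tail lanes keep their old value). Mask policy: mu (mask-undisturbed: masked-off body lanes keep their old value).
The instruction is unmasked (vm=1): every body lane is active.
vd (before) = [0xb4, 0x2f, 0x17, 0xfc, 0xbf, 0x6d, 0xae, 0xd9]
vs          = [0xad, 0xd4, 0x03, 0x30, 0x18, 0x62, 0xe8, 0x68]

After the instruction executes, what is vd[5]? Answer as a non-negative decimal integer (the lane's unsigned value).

vd[5] = 109

lanes per group: 128·4/64 = 8
vl ← min(4, 8) = 4
[0] sub(0xb4,0xad) = 0x07
[1] sub(0x2f,0xd4) = 0xffffffffffffff5b
[2] sub(0x17,0x03) = 0x14
[3] sub(0xfc,0x30) = 0xcc
[4] tail/keep = 0xbf
[5] tail/keep = 0x6d
[6] tail/keep = 0xae
[7] tail/keep = 0xd9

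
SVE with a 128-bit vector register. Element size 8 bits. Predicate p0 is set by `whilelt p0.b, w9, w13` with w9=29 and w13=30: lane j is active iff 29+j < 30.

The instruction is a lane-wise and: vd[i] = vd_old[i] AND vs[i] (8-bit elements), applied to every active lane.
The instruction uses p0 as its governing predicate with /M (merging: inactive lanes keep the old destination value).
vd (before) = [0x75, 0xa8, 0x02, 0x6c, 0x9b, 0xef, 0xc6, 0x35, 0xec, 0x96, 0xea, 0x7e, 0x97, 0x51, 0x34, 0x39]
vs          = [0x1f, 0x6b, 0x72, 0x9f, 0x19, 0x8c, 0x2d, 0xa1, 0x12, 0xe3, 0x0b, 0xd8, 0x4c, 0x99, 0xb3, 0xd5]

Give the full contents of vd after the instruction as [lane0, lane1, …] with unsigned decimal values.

vd = [21, 168, 2, 108, 155, 239, 198, 53, 236, 150, 234, 126, 151, 81, 52, 57]

128-bit reg / 8-bit elem → 16 lanes
p0[j] = (29+j < 30); true for j=0..0 → 1 lanes set
lane  0: and(0x75,0x1f) ⇒ 0x15
lane  1: tail/keep ⇒ 0xa8
lane  2: tail/keep ⇒ 0x02
lane  3: tail/keep ⇒ 0x6c
lane  4: tail/keep ⇒ 0x9b
lane  5: tail/keep ⇒ 0xef
lane  6: tail/keep ⇒ 0xc6
lane  7: tail/keep ⇒ 0x35
lane  8: tail/keep ⇒ 0xec
lane  9: tail/keep ⇒ 0x96
lane 10: tail/keep ⇒ 0xea
lane 11: tail/keep ⇒ 0x7e
lane 12: tail/keep ⇒ 0x97
lane 13: tail/keep ⇒ 0x51
lane 14: tail/keep ⇒ 0x34
lane 15: tail/keep ⇒ 0x39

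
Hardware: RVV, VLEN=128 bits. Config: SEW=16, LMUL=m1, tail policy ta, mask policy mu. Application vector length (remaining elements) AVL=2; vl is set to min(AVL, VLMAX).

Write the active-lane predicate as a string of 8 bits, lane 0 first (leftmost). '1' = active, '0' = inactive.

VLMAX = (128 × 1) / 16 = 8 lanes
vl = min(AVL, VLMAX) = min(2, 8) = 2
bits (lane 0 leftmost): 11000000

predicate = 11000000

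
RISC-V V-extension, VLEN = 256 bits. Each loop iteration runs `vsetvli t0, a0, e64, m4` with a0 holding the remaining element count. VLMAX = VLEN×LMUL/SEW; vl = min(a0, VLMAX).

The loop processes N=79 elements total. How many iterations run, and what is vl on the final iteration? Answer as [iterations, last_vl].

[iterations, last_vl] = [5, 15]

VLMAX = (256 × 4) / 64 = 16 lanes
79 elements at 16/iter → 5 passes, remainder 15 on the last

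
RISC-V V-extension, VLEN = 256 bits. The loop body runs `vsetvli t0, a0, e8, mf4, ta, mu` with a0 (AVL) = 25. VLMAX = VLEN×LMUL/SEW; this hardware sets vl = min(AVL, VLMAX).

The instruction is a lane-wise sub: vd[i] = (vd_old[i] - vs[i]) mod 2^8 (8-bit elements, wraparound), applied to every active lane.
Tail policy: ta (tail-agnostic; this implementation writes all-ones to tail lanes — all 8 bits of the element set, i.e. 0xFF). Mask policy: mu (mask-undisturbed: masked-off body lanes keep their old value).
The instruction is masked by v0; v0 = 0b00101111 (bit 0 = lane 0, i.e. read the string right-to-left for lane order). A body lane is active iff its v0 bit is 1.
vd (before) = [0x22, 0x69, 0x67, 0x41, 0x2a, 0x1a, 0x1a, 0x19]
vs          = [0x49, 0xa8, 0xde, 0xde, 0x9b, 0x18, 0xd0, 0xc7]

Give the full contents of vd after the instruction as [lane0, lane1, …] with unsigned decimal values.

VLMAX = (256 × 1/4) / 8 = 8 lanes
vl = min(AVL, VLMAX) = min(25, 8) = 8
  i=0: sub(0x22,0x49) → 217
  i=1: sub(0x69,0xa8) → 193
  i=2: sub(0x67,0xde) → 137
  i=3: sub(0x41,0xde) → 99
  i=4: mask-off/keep → 42
  i=5: sub(0x1a,0x18) → 2
  i=6: mask-off/keep → 26
  i=7: mask-off/keep → 25

vd = [217, 193, 137, 99, 42, 2, 26, 25]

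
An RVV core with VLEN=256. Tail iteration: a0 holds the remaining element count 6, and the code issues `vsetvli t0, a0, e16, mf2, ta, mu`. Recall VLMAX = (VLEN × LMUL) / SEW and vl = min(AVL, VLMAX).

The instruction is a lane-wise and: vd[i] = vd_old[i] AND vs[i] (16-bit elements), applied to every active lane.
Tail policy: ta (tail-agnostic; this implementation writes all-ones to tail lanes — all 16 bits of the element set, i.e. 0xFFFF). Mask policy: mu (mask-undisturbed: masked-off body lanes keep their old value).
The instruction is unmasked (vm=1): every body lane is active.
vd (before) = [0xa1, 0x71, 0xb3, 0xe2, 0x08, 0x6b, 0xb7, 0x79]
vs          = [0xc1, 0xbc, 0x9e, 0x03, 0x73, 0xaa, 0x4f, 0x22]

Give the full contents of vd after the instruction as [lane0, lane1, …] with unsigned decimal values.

lanes per group: 256·1/2/16 = 8
vl = min(AVL, VLMAX) = min(6, 8) = 6
  i=0: and(0xa1,0xc1) → 129
  i=1: and(0x71,0xbc) → 48
  i=2: and(0xb3,0x9e) → 146
  i=3: and(0xe2,0x03) → 2
  i=4: and(0x08,0x73) → 0
  i=5: and(0x6b,0xaa) → 42
  i=6: tail/ones → 65535
  i=7: tail/ones → 65535

vd = [129, 48, 146, 2, 0, 42, 65535, 65535]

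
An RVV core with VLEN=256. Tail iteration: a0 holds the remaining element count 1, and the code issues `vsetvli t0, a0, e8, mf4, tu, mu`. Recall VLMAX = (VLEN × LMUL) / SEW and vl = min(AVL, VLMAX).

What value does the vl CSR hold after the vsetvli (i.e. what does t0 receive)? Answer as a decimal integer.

VLMAX = (256 × 1/4) / 8 = 8 lanes
vl ← min(1, 8) = 1

vl = 1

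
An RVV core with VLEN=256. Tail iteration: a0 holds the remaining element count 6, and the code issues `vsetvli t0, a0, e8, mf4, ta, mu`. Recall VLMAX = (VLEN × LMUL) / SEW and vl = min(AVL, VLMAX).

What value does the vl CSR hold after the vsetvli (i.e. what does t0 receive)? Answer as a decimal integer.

VLMAX = (256 × 1/4) / 8 = 8 lanes
vl ← min(6, 8) = 6

vl = 6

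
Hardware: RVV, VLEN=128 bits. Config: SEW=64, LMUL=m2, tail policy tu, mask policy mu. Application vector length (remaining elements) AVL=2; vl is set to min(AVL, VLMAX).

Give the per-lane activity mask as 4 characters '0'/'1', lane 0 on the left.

predicate = 1100

lanes per group: 128·2/64 = 4
AVL=2 ≤ VLMAX=4, so vl = 2
bits (lane 0 leftmost): 1100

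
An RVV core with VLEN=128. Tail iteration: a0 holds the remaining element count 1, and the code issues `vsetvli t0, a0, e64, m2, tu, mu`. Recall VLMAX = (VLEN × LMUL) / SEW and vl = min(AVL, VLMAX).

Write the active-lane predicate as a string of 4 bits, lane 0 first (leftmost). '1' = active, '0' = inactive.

VLMAX = (128 × 2) / 64 = 4 lanes
vl = min(AVL, VLMAX) = min(1, 4) = 1
bits (lane 0 leftmost): 1000

predicate = 1000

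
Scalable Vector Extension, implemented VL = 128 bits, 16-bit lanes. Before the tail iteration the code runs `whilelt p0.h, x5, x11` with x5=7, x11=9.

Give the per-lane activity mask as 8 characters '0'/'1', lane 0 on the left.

register lanes = 128/16 = 8
whilelt: lane j active iff 7+j < 9 → j < 2 → 2 active
bits (lane 0 leftmost): 11000000

predicate = 11000000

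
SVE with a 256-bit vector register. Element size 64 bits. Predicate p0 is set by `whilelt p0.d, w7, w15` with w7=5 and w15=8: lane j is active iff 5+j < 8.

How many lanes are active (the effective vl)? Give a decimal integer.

vl = 3

256-bit reg / 64-bit elem → 4 lanes
whilelt: lane j active iff 5+j < 8 → j < 3 → 3 active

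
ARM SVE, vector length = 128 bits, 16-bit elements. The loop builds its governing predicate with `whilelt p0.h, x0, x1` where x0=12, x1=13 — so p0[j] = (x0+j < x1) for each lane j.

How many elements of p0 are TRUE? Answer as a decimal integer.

register lanes = 128/16 = 8
p0[j] = (12+j < 13); true for j=0..0 → 1 lanes set

vl = 1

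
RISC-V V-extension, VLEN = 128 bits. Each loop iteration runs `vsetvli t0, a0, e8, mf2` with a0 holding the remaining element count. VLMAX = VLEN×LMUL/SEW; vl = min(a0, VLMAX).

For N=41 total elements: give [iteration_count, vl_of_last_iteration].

[iterations, last_vl] = [6, 1]

lanes per group: 128·1/2/8 = 8
iterations = ceil(41/8) = 6; final-pass vl = 1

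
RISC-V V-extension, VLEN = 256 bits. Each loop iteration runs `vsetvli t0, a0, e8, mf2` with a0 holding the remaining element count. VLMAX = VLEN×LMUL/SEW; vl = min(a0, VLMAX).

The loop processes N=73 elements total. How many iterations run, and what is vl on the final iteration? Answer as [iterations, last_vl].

VLMAX = VLEN×LMUL/SEW = 256×1/2/8 = 16
iterations = ceil(73/16) = 5; final-pass vl = 9

[iterations, last_vl] = [5, 9]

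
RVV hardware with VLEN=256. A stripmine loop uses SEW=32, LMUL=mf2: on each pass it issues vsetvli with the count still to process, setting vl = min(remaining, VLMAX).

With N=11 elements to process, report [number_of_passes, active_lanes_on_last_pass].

[iterations, last_vl] = [3, 3]

VLMAX = VLEN×LMUL/SEW = 256×1/2/32 = 4
11 elements at 4/iter → 3 passes, remainder 3 on the last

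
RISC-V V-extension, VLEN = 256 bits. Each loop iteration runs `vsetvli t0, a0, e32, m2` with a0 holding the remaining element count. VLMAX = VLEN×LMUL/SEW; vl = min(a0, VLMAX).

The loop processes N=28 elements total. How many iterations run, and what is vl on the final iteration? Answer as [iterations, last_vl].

VLMAX = VLEN×LMUL/SEW = 256×2/32 = 16
28 elements at 16/iter → 2 passes, remainder 12 on the last

[iterations, last_vl] = [2, 12]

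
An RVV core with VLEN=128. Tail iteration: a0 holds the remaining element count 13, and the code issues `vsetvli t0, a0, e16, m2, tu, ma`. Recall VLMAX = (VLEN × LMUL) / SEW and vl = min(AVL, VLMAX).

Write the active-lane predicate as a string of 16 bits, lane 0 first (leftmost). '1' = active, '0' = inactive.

predicate = 1111111111111000

VLMAX = VLEN×LMUL/SEW = 128×2/16 = 16
AVL=13 ≤ VLMAX=16, so vl = 13
bits (lane 0 leftmost): 1111111111111000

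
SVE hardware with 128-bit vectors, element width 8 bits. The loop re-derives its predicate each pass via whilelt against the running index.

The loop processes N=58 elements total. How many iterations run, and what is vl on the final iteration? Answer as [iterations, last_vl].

register lanes = 128/8 = 16
iterations = ceil(58/16) = 4; final-pass vl = 10

[iterations, last_vl] = [4, 10]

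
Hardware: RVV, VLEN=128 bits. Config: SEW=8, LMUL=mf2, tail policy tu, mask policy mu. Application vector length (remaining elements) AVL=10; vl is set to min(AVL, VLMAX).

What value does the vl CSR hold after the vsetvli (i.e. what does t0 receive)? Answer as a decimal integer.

lanes per group: 128·1/2/8 = 8
vl ← min(10, 8) = 8

vl = 8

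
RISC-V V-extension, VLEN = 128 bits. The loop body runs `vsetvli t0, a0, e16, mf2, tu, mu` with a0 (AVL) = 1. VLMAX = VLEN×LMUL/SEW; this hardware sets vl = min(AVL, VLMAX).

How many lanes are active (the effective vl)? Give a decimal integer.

VLMAX = (128 × 1/2) / 16 = 4 lanes
vl = min(AVL, VLMAX) = min(1, 4) = 1

vl = 1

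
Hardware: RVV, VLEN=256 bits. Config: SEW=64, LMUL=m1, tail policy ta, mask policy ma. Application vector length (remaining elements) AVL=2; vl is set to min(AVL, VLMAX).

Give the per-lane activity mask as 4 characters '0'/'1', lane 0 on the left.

VLMAX = VLEN×LMUL/SEW = 256×1/64 = 4
vl = min(AVL, VLMAX) = min(2, 4) = 2
bits (lane 0 leftmost): 1100

predicate = 1100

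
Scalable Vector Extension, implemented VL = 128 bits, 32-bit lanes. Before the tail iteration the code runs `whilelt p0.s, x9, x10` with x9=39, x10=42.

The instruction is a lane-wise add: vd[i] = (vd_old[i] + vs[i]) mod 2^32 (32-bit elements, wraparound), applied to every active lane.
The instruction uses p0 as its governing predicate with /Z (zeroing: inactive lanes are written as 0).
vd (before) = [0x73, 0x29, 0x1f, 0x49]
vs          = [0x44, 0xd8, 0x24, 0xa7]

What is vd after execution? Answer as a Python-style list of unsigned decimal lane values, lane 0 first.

vd = [183, 257, 67, 0]

lane count: 128 div 32 = 4
p0[j] = (39+j < 42); true for j=0..2 → 3 lanes set
lane  0: add(0x73,0x44) ⇒ 0xb7
lane  1: add(0x29,0xd8) ⇒ 0x101
lane  2: add(0x1f,0x24) ⇒ 0x43
lane  3: tail/zero ⇒ 0x00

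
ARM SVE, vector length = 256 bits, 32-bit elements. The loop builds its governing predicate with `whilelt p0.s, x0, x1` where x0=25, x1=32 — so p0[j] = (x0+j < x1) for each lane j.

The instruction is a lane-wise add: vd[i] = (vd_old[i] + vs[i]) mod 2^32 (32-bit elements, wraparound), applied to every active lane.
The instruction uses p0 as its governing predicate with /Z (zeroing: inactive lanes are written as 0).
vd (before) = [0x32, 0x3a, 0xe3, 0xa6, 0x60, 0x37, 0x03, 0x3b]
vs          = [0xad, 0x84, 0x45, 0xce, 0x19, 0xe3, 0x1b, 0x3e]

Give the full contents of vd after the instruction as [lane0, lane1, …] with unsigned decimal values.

vd = [223, 190, 296, 372, 121, 282, 30, 0]

256-bit reg / 32-bit elem → 8 lanes
whilelt: lane j active iff 25+j < 32 → j < 7 → 7 active
  i=0: add(0x32,0xad) → 223
  i=1: add(0x3a,0x84) → 190
  i=2: add(0xe3,0x45) → 296
  i=3: add(0xa6,0xce) → 372
  i=4: add(0x60,0x19) → 121
  i=5: add(0x37,0xe3) → 282
  i=6: add(0x03,0x1b) → 30
  i=7: tail/zero → 0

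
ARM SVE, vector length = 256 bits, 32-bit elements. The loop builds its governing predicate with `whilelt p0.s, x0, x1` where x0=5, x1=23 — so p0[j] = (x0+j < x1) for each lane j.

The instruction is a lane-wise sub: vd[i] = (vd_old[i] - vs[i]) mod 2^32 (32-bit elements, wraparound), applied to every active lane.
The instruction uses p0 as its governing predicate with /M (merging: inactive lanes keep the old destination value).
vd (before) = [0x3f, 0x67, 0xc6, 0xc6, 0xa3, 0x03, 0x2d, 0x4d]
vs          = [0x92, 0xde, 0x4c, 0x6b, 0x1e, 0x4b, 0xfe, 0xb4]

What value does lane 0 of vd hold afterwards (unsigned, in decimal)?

vd[0] = 4294967213

256-bit reg / 32-bit elem → 8 lanes
active while 5+j < 23, i.e. j ∈ [0,18) capped at 8 ⇒ 8
vd[0] sub(0x3f,0x92) -> 0xffffffad
vd[1] sub(0x67,0xde) -> 0xffffff89
vd[2] sub(0xc6,0x4c) -> 0x7a
vd[3] sub(0xc6,0x6b) -> 0x5b
vd[4] sub(0xa3,0x1e) -> 0x85
vd[5] sub(0x03,0x4b) -> 0xffffffb8
vd[6] sub(0x2d,0xfe) -> 0xffffff2f
vd[7] sub(0x4d,0xb4) -> 0xffffff99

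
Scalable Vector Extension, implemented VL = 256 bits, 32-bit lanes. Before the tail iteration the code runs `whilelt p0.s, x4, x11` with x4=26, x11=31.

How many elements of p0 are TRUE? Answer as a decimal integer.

vl = 5

lane count: 256 div 32 = 8
p0[j] = (26+j < 31); true for j=0..4 → 5 lanes set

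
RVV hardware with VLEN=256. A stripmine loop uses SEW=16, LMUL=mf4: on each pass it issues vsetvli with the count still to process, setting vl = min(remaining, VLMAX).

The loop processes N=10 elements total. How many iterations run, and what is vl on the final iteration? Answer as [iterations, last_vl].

[iterations, last_vl] = [3, 2]

VLMAX = VLEN×LMUL/SEW = 256×1/4/16 = 4
10 elements at 4/iter → 3 passes, remainder 2 on the last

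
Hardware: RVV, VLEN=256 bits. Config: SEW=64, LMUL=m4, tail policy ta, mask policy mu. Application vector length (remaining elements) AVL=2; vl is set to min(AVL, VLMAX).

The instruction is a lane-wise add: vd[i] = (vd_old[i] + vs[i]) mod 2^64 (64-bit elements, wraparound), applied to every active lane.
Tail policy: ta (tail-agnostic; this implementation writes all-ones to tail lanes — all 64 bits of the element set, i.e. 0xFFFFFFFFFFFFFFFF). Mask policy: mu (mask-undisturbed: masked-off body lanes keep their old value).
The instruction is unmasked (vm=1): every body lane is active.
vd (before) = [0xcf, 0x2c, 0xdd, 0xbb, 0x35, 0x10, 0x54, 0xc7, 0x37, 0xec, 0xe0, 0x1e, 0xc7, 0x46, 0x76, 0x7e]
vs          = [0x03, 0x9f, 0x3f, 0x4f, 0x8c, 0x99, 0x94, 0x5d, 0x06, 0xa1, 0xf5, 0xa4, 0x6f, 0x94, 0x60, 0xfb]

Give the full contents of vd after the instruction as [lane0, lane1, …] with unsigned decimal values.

vd = [210, 203, 18446744073709551615, 18446744073709551615, 18446744073709551615, 18446744073709551615, 18446744073709551615, 18446744073709551615, 18446744073709551615, 18446744073709551615, 18446744073709551615, 18446744073709551615, 18446744073709551615, 18446744073709551615, 18446744073709551615, 18446744073709551615]

VLMAX = (256 × 4) / 64 = 16 lanes
vl = min(AVL, VLMAX) = min(2, 16) = 2
[0] add(0xcf,0x03) = 0xd2
[1] add(0x2c,0x9f) = 0xcb
[2] tail/ones = 0xffffffffffffffff
[3] tail/ones = 0xffffffffffffffff
[4] tail/ones = 0xffffffffffffffff
[5] tail/ones = 0xffffffffffffffff
[6] tail/ones = 0xffffffffffffffff
[7] tail/ones = 0xffffffffffffffff
[8] tail/ones = 0xffffffffffffffff
[9] tail/ones = 0xffffffffffffffff
[10] tail/ones = 0xffffffffffffffff
[11] tail/ones = 0xffffffffffffffff
[12] tail/ones = 0xffffffffffffffff
[13] tail/ones = 0xffffffffffffffff
[14] tail/ones = 0xffffffffffffffff
[15] tail/ones = 0xffffffffffffffff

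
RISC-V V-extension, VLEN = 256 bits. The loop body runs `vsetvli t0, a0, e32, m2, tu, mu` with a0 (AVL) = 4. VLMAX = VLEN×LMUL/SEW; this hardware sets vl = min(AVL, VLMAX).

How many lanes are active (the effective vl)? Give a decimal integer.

vl = 4

lanes per group: 256·2/32 = 16
AVL=4 ≤ VLMAX=16, so vl = 4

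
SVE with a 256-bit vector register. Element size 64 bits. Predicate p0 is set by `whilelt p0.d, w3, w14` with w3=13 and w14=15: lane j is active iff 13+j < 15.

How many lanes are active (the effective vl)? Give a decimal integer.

vl = 2

256-bit reg / 64-bit elem → 4 lanes
active while 13+j < 15, i.e. j ∈ [0,2) capped at 4 ⇒ 2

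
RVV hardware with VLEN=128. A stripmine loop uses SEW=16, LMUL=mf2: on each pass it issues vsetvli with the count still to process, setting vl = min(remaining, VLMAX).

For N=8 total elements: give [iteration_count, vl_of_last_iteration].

[iterations, last_vl] = [2, 4]

VLMAX = VLEN×LMUL/SEW = 128×1/2/16 = 4
iterations = ceil(8/4) = 2; final-pass vl = 4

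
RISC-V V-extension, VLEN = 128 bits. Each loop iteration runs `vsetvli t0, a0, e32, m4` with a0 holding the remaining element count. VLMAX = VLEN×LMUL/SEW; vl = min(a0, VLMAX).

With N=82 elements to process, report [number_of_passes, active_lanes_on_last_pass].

[iterations, last_vl] = [6, 2]

lanes per group: 128·4/32 = 16
N=82: ⌈82/16⌉ = 6 iters; last vl = 82 − 5×16 = 2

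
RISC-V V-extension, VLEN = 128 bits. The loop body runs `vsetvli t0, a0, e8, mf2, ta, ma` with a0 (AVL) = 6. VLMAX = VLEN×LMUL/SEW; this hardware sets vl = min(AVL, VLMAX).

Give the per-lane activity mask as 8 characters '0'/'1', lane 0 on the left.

lanes per group: 128·1/2/8 = 8
vl = min(AVL, VLMAX) = min(6, 8) = 6
bits (lane 0 leftmost): 11111100

predicate = 11111100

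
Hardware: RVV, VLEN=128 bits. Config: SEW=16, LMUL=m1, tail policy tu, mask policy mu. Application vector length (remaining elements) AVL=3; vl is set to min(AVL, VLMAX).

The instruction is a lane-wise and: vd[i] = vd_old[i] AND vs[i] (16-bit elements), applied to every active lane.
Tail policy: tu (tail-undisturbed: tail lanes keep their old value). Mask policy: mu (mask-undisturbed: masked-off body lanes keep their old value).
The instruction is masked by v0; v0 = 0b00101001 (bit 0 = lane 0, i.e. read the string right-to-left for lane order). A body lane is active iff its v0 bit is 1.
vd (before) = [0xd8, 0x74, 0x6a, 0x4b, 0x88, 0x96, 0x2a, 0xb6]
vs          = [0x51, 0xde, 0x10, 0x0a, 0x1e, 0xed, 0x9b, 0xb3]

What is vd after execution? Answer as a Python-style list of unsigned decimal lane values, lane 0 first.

VLMAX = (128 × 1) / 16 = 8 lanes
AVL=3 ≤ VLMAX=8, so vl = 3
vd[0] and(0xd8,0x51) -> 0x50
vd[1] mask-off/keep -> 0x74
vd[2] mask-off/keep -> 0x6a
vd[3] tail/keep -> 0x4b
vd[4] tail/keep -> 0x88
vd[5] tail/keep -> 0x96
vd[6] tail/keep -> 0x2a
vd[7] tail/keep -> 0xb6

vd = [80, 116, 106, 75, 136, 150, 42, 182]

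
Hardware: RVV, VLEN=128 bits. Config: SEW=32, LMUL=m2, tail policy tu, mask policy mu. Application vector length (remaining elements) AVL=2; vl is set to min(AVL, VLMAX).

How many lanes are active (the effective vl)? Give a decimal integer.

lanes per group: 128·2/32 = 8
vl ← min(2, 8) = 2

vl = 2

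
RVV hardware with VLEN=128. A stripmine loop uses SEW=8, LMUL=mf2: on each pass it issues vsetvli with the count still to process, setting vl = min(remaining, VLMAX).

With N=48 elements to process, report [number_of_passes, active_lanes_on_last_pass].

[iterations, last_vl] = [6, 8]

VLMAX = (128 × 1/2) / 8 = 8 lanes
48 elements at 8/iter → 6 passes, remainder 8 on the last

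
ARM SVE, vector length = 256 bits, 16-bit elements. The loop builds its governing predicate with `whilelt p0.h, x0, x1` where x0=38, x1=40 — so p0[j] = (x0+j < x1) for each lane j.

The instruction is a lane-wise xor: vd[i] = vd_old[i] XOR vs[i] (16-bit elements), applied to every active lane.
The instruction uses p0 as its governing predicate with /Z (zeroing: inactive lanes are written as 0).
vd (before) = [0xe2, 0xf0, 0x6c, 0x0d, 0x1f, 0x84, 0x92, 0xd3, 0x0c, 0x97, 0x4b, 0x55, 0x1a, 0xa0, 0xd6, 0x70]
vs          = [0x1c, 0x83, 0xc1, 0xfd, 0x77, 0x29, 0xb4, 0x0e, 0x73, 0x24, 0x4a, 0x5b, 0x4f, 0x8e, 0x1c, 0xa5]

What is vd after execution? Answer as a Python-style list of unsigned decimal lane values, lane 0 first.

256-bit reg / 16-bit elem → 16 lanes
p0[j] = (38+j < 40); true for j=0..1 → 2 lanes set
vd[0] xor(0xe2,0x1c) -> 0xfe
vd[1] xor(0xf0,0x83) -> 0x73
vd[2] tail/zero -> 0x00
vd[3] tail/zero -> 0x00
vd[4] tail/zero -> 0x00
vd[5] tail/zero -> 0x00
vd[6] tail/zero -> 0x00
vd[7] tail/zero -> 0x00
vd[8] tail/zero -> 0x00
vd[9] tail/zero -> 0x00
vd[10] tail/zero -> 0x00
vd[11] tail/zero -> 0x00
vd[12] tail/zero -> 0x00
vd[13] tail/zero -> 0x00
vd[14] tail/zero -> 0x00
vd[15] tail/zero -> 0x00

vd = [254, 115, 0, 0, 0, 0, 0, 0, 0, 0, 0, 0, 0, 0, 0, 0]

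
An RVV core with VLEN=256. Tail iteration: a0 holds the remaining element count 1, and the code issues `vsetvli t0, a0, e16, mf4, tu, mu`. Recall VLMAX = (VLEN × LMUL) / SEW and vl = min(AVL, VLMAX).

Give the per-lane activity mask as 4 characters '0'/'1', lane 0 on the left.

predicate = 1000

VLMAX = VLEN×LMUL/SEW = 256×1/4/16 = 4
vl = min(AVL, VLMAX) = min(1, 4) = 1
bits (lane 0 leftmost): 1000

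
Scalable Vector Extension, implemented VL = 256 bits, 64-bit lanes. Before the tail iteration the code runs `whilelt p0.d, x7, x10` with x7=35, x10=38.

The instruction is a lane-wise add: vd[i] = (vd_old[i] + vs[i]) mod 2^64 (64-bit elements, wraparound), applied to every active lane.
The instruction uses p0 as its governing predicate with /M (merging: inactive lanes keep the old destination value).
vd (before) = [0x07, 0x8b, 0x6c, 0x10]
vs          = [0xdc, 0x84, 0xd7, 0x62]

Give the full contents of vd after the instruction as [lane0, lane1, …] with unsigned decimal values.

vd = [227, 271, 323, 16]

register lanes = 256/64 = 4
whilelt: lane j active iff 35+j < 38 → j < 3 → 3 active
[0] add(0x07,0xdc) = 0xe3
[1] add(0x8b,0x84) = 0x10f
[2] add(0x6c,0xd7) = 0x143
[3] tail/keep = 0x10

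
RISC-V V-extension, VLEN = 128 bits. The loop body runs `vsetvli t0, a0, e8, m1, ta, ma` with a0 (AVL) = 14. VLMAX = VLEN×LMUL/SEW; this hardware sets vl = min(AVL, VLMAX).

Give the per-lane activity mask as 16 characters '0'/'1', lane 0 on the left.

lanes per group: 128·1/8 = 16
vl = min(AVL, VLMAX) = min(14, 16) = 14
bits (lane 0 leftmost): 1111111111111100

predicate = 1111111111111100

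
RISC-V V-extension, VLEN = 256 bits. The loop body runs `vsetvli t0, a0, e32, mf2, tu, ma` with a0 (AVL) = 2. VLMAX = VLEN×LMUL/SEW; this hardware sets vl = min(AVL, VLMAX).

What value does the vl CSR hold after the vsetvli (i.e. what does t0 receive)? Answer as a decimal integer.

VLMAX = (256 × 1/2) / 32 = 4 lanes
AVL=2 ≤ VLMAX=4, so vl = 2

vl = 2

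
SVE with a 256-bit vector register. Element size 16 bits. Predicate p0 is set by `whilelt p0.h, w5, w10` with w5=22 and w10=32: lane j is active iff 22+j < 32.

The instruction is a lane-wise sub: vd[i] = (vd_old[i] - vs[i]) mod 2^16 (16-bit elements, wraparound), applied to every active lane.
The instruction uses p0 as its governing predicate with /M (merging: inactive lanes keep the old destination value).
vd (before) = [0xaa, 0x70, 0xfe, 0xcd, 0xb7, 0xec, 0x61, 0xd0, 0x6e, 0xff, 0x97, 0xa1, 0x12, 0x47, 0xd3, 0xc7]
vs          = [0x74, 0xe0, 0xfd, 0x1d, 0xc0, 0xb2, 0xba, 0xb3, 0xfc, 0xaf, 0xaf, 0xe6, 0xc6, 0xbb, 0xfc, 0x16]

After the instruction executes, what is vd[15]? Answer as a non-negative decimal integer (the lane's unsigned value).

vd[15] = 199

lane count: 256 div 16 = 16
active while 22+j < 32, i.e. j ∈ [0,10) capped at 16 ⇒ 10
  i=0: sub(0xaa,0x74) → 54
  i=1: sub(0x70,0xe0) → 65424
  i=2: sub(0xfe,0xfd) → 1
  i=3: sub(0xcd,0x1d) → 176
  i=4: sub(0xb7,0xc0) → 65527
  i=5: sub(0xec,0xb2) → 58
  i=6: sub(0x61,0xba) → 65447
  i=7: sub(0xd0,0xb3) → 29
  i=8: sub(0x6e,0xfc) → 65394
  i=9: sub(0xff,0xaf) → 80
  i=10: tail/keep → 151
  i=11: tail/keep → 161
  i=12: tail/keep → 18
  i=13: tail/keep → 71
  i=14: tail/keep → 211
  i=15: tail/keep → 199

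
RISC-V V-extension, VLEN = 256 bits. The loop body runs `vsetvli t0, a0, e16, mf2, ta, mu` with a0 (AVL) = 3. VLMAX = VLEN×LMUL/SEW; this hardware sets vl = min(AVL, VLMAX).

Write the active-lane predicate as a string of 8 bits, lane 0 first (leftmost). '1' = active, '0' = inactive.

lanes per group: 256·1/2/16 = 8
vl = min(AVL, VLMAX) = min(3, 8) = 3
bits (lane 0 leftmost): 11100000

predicate = 11100000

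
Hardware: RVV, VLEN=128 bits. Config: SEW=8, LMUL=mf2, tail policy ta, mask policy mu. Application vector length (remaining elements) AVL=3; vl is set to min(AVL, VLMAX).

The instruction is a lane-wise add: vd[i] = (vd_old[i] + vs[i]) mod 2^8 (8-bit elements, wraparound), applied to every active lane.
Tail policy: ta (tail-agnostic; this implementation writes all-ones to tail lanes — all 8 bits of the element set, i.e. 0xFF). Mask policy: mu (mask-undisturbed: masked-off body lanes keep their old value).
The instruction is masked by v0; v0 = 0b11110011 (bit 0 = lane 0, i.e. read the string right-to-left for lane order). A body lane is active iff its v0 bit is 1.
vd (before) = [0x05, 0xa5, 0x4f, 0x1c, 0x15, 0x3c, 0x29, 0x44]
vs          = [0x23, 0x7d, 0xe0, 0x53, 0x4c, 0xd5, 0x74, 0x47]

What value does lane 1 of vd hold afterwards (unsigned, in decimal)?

vd[1] = 34

VLMAX = VLEN×LMUL/SEW = 128×1/2/8 = 8
AVL=3 ≤ VLMAX=8, so vl = 3
  i=0: add(0x05,0x23) → 40
  i=1: add(0xa5,0x7d) → 34
  i=2: mask-off/keep → 79
  i=3: tail/ones → 255
  i=4: tail/ones → 255
  i=5: tail/ones → 255
  i=6: tail/ones → 255
  i=7: tail/ones → 255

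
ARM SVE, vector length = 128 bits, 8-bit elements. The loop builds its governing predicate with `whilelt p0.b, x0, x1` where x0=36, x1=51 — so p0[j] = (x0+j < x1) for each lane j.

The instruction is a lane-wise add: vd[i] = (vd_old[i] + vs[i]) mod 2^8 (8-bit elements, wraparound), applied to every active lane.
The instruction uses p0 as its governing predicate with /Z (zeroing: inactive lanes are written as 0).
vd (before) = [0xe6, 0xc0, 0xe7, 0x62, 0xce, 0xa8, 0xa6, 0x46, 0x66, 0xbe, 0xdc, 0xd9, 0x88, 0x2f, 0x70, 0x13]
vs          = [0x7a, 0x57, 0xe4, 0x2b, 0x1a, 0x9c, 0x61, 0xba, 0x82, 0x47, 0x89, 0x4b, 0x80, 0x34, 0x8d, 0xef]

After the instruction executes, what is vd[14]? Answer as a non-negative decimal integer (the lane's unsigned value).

vd[14] = 253

128-bit reg / 8-bit elem → 16 lanes
whilelt: lane j active iff 36+j < 51 → j < 15 → 15 active
  i=0: add(0xe6,0x7a) → 96
  i=1: add(0xc0,0x57) → 23
  i=2: add(0xe7,0xe4) → 203
  i=3: add(0x62,0x2b) → 141
  i=4: add(0xce,0x1a) → 232
  i=5: add(0xa8,0x9c) → 68
  i=6: add(0xa6,0x61) → 7
  i=7: add(0x46,0xba) → 0
  i=8: add(0x66,0x82) → 232
  i=9: add(0xbe,0x47) → 5
  i=10: add(0xdc,0x89) → 101
  i=11: add(0xd9,0x4b) → 36
  i=12: add(0x88,0x80) → 8
  i=13: add(0x2f,0x34) → 99
  i=14: add(0x70,0x8d) → 253
  i=15: tail/zero → 0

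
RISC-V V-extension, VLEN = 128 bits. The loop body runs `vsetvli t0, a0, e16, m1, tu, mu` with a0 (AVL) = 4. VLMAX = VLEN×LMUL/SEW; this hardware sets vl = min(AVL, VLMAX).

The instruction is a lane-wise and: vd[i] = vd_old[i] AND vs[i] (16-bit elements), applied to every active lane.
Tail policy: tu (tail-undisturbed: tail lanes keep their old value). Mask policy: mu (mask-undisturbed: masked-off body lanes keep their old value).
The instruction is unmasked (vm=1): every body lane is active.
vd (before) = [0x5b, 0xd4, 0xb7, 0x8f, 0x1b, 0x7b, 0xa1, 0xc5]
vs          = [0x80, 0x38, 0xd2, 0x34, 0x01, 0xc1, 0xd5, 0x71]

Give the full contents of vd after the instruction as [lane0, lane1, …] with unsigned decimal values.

lanes per group: 128·1/16 = 8
vl = min(AVL, VLMAX) = min(4, 8) = 4
[0] and(0x5b,0x80) = 0x00
[1] and(0xd4,0x38) = 0x10
[2] and(0xb7,0xd2) = 0x92
[3] and(0x8f,0x34) = 0x04
[4] tail/keep = 0x1b
[5] tail/keep = 0x7b
[6] tail/keep = 0xa1
[7] tail/keep = 0xc5

vd = [0, 16, 146, 4, 27, 123, 161, 197]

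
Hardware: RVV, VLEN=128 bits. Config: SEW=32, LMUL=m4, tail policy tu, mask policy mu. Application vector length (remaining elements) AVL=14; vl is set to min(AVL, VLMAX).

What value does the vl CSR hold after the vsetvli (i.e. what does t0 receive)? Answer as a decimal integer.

VLMAX = (128 × 4) / 32 = 16 lanes
AVL=14 ≤ VLMAX=16, so vl = 14

vl = 14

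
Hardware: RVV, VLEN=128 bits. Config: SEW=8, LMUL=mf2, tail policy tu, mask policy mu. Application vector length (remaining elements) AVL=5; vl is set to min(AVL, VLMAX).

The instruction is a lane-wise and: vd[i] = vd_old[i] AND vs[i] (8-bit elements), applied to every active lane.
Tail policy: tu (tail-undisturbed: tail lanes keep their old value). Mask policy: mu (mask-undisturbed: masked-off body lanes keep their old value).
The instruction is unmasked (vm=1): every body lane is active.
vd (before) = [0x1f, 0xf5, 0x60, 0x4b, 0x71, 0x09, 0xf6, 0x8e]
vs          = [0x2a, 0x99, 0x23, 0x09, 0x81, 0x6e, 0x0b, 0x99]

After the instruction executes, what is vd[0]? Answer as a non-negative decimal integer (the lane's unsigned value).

VLMAX = VLEN×LMUL/SEW = 128×1/2/8 = 8
AVL=5 ≤ VLMAX=8, so vl = 5
lane  0: and(0x1f,0x2a) ⇒ 0x0a
lane  1: and(0xf5,0x99) ⇒ 0x91
lane  2: and(0x60,0x23) ⇒ 0x20
lane  3: and(0x4b,0x09) ⇒ 0x09
lane  4: and(0x71,0x81) ⇒ 0x01
lane  5: tail/keep ⇒ 0x09
lane  6: tail/keep ⇒ 0xf6
lane  7: tail/keep ⇒ 0x8e

vd[0] = 10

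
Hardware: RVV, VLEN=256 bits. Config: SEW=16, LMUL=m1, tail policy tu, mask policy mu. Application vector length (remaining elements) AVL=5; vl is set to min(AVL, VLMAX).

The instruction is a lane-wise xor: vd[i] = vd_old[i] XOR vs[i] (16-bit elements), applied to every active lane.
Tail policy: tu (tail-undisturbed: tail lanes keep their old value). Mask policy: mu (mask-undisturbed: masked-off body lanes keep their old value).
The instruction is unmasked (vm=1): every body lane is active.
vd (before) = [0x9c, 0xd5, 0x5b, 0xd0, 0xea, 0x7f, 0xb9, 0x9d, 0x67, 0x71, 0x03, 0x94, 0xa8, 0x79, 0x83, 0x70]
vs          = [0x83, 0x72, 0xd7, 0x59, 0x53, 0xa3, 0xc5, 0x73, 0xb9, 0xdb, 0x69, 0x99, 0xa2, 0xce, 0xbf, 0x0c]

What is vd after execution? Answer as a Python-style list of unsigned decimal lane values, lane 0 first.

VLMAX = (256 × 1) / 16 = 16 lanes
vl = min(AVL, VLMAX) = min(5, 16) = 5
vd[0] xor(0x9c,0x83) -> 0x1f
vd[1] xor(0xd5,0x72) -> 0xa7
vd[2] xor(0x5b,0xd7) -> 0x8c
vd[3] xor(0xd0,0x59) -> 0x89
vd[4] xor(0xea,0x53) -> 0xb9
vd[5] tail/keep -> 0x7f
vd[6] tail/keep -> 0xb9
vd[7] tail/keep -> 0x9d
vd[8] tail/keep -> 0x67
vd[9] tail/keep -> 0x71
vd[10] tail/keep -> 0x03
vd[11] tail/keep -> 0x94
vd[12] tail/keep -> 0xa8
vd[13] tail/keep -> 0x79
vd[14] tail/keep -> 0x83
vd[15] tail/keep -> 0x70

vd = [31, 167, 140, 137, 185, 127, 185, 157, 103, 113, 3, 148, 168, 121, 131, 112]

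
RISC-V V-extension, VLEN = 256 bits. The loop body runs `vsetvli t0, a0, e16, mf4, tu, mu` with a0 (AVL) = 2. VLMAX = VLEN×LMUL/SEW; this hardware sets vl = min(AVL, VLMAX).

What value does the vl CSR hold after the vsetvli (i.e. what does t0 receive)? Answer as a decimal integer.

VLMAX = (256 × 1/4) / 16 = 4 lanes
AVL=2 ≤ VLMAX=4, so vl = 2

vl = 2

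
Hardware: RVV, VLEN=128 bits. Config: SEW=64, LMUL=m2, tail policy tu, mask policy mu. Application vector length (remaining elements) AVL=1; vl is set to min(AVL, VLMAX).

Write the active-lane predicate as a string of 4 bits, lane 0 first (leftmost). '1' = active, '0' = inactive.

predicate = 1000

VLMAX = (128 × 2) / 64 = 4 lanes
vl = min(AVL, VLMAX) = min(1, 4) = 1
bits (lane 0 leftmost): 1000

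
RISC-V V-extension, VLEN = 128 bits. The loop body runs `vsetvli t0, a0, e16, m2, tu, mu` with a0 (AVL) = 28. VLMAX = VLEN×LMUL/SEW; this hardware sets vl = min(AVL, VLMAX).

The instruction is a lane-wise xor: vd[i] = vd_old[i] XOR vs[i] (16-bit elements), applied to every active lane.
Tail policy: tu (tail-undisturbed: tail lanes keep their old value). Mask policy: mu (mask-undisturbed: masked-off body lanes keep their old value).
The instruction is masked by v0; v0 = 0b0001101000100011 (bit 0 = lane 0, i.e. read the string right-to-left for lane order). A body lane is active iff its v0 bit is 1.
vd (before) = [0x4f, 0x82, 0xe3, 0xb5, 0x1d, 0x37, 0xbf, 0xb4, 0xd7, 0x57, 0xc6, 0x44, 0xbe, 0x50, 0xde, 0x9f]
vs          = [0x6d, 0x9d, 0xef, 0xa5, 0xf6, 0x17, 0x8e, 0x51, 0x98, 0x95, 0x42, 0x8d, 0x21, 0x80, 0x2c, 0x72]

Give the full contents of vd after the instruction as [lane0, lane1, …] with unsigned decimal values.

vd = [34, 31, 227, 181, 29, 32, 191, 180, 215, 194, 198, 201, 159, 80, 222, 159]

VLMAX = (128 × 2) / 16 = 16 lanes
vl = min(AVL, VLMAX) = min(28, 16) = 16
vd[0] xor(0x4f,0x6d) -> 0x22
vd[1] xor(0x82,0x9d) -> 0x1f
vd[2] mask-off/keep -> 0xe3
vd[3] mask-off/keep -> 0xb5
vd[4] mask-off/keep -> 0x1d
vd[5] xor(0x37,0x17) -> 0x20
vd[6] mask-off/keep -> 0xbf
vd[7] mask-off/keep -> 0xb4
vd[8] mask-off/keep -> 0xd7
vd[9] xor(0x57,0x95) -> 0xc2
vd[10] mask-off/keep -> 0xc6
vd[11] xor(0x44,0x8d) -> 0xc9
vd[12] xor(0xbe,0x21) -> 0x9f
vd[13] mask-off/keep -> 0x50
vd[14] mask-off/keep -> 0xde
vd[15] mask-off/keep -> 0x9f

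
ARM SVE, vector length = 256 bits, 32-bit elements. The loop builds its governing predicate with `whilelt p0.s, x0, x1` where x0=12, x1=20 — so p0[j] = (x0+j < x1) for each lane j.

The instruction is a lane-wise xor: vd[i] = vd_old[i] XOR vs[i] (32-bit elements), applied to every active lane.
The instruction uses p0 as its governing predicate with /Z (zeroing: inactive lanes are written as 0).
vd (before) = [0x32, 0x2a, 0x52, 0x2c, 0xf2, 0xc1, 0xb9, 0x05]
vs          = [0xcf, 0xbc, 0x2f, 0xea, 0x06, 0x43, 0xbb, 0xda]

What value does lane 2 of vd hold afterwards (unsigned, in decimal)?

256-bit reg / 32-bit elem → 8 lanes
whilelt: lane j active iff 12+j < 20 → j < 8 → 8 active
vd[0] xor(0x32,0xcf) -> 0xfd
vd[1] xor(0x2a,0xbc) -> 0x96
vd[2] xor(0x52,0x2f) -> 0x7d
vd[3] xor(0x2c,0xea) -> 0xc6
vd[4] xor(0xf2,0x06) -> 0xf4
vd[5] xor(0xc1,0x43) -> 0x82
vd[6] xor(0xb9,0xbb) -> 0x02
vd[7] xor(0x05,0xda) -> 0xdf

vd[2] = 125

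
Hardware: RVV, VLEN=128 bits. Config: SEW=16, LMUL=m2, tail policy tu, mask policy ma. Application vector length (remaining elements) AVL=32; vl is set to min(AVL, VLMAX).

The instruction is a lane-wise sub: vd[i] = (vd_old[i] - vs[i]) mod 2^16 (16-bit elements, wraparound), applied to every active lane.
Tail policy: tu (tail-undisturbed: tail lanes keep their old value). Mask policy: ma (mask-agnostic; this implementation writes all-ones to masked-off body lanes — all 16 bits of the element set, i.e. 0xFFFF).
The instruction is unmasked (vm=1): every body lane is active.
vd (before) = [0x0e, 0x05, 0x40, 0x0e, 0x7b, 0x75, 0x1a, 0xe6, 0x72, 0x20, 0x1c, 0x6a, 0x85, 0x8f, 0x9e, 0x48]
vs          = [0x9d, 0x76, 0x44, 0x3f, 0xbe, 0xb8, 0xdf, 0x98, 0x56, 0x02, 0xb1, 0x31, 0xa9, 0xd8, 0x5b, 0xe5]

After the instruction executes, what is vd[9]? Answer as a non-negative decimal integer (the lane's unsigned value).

vd[9] = 30

lanes per group: 128·2/16 = 16
AVL=32 > VLMAX=16, so vl = 16
vd[0] sub(0x0e,0x9d) -> 0xff71
vd[1] sub(0x05,0x76) -> 0xff8f
vd[2] sub(0x40,0x44) -> 0xfffc
vd[3] sub(0x0e,0x3f) -> 0xffcf
vd[4] sub(0x7b,0xbe) -> 0xffbd
vd[5] sub(0x75,0xb8) -> 0xffbd
vd[6] sub(0x1a,0xdf) -> 0xff3b
vd[7] sub(0xe6,0x98) -> 0x4e
vd[8] sub(0x72,0x56) -> 0x1c
vd[9] sub(0x20,0x02) -> 0x1e
vd[10] sub(0x1c,0xb1) -> 0xff6b
vd[11] sub(0x6a,0x31) -> 0x39
vd[12] sub(0x85,0xa9) -> 0xffdc
vd[13] sub(0x8f,0xd8) -> 0xffb7
vd[14] sub(0x9e,0x5b) -> 0x43
vd[15] sub(0x48,0xe5) -> 0xff63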